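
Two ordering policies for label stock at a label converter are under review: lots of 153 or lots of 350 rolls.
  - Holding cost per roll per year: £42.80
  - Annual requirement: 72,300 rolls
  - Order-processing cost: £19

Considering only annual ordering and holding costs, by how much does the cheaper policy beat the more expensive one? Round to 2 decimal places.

For each Q, cost = (D/Q)·S + (Q/2)·H.
TC(153) = (72,300/153)×19 + (153/2)×42.8 = £12,252.63
TC(350) = (72,300/350)×19 + (350/2)×42.8 = £11,414.86
|ΔTC| = |£12,252.63 − £11,414.86| = £837.77

£837.77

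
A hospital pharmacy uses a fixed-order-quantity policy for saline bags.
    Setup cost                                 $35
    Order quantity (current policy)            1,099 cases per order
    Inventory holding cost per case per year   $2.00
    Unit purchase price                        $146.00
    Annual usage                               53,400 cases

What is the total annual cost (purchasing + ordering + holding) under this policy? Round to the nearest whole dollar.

Ordering: D/Q × S = 53,400/1,099 × $35 = $1,700.64
Holding:  Q/2 × H = 1,099/2 × $2 = $1,099.00
Purchase cost = D·C = 53,400 × 146 = $7,796,400.00
Total = $1,700.64 + $1,099.00 + $7,796,400.00 = $7,799,199.64

$7,799,200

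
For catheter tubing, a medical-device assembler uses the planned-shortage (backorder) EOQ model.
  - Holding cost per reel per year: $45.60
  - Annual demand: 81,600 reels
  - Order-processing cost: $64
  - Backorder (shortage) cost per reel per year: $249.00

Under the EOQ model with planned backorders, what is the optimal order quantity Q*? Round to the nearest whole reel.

Basic EOQ = √(2·81,600·64/45.6) = 478.594
Backorder adjustment √((H+b)/b) = √((45.6+249)/249) = 1.0877
Q* = 478.594 × 1.0877 ≈ 520.58

521 reels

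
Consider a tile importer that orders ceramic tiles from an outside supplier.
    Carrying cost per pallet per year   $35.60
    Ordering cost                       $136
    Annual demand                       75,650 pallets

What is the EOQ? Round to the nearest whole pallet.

Q* = √(2·D·S / H) = √(2·75,650·136 / 35.6) = √578,000.0 ≈ 760.26

760 pallets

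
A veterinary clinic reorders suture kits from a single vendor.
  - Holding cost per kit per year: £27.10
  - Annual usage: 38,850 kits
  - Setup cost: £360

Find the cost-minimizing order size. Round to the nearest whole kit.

Q* = √(2·D·S / H) = √(2·38,850·360 / 27.1) = √1,032,177.1 ≈ 1,015.96

1,016 kits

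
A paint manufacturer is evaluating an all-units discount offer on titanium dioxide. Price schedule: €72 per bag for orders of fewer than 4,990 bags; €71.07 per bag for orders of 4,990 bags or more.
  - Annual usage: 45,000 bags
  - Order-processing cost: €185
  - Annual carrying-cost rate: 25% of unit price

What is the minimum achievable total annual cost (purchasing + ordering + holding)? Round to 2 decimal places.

€3,244,148.25

H₁ = 25%×€72 = €18.0000;  H₂ = 25%×€71.07 = €17.7675
EOQ₁ = √(2×45,000×185/18.0000) = 961.77  (< 4,990, feasible at tier 1)
EOQ₂ = √(2×45,000×185/17.7675) = 968.04  (< 4,990 → use Q = 4,990 at tier-2 price)
TC(tier 1 (EOQ₁), Q≈961.8) = €3,257,311.85
TC(tier 2, Q≈4,990.0) = €3,244,148.25
Minimum at tier 2: €3,244,148.25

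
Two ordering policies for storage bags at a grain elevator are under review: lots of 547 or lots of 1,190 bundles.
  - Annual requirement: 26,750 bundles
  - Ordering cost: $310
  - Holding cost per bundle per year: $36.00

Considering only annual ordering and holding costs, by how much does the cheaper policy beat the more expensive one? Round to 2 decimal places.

For each Q, cost = (D/Q)·S + (Q/2)·H.
TC(547) = (26,750/547)×310 + (547/2)×36 = $25,005.96
TC(1,190) = (26,750/1,190)×310 + (1,190/2)×36 = $28,388.49
Lots of 547 are cheaper by $3,382.52.

$3,382.52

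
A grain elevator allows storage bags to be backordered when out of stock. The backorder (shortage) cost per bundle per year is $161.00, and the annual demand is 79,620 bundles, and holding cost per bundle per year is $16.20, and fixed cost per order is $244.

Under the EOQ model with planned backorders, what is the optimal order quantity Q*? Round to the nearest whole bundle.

1,625 bundles

Q* = √(2DS/H) · √((H + b)/b)
   = √(2 × 79,620 × 244 / 16.2) · √((16.2 + 161) / 161)
   = 1,548.686 × 1.0491 ≈ 1,624.73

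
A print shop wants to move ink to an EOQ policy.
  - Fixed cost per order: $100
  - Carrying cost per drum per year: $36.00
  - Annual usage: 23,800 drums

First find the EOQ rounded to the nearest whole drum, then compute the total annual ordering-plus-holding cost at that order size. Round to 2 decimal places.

Q* = √(2·D·S / H) = √(2·23,800·100 / 36) = √132,222.2 ≈ 363.62 → Q = 364 drums
Annual ordering cost = (D/Q)·S = (23,800/364) × 100 = $6,538.46
Annual holding cost  = (Q/2)·H = (364/2) × 36 = $6,552.00
Total = $6,538.46 + $6,552.00 = $13,090.46

$13,090.46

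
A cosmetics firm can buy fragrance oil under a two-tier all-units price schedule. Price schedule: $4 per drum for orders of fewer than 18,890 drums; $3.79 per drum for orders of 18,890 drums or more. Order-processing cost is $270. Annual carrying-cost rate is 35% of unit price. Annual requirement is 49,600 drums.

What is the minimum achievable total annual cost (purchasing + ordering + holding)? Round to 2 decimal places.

$201,221.74

H₁ = 35%×$4 = $1.4000;  H₂ = 35%×$3.79 = $1.3265
EOQ₁ = √(2×49,600×270/1.4000) = 4,373.95  (< 18,890, feasible at tier 1)
EOQ₂ = √(2×49,600×270/1.3265) = 4,493.49  (< 18,890 → use Q = 18,890 at tier-2 price)
TC(tier 1 (EOQ₁), Q≈4,373.9) = $204,523.53
TC(tier 2, Q≈18,890.0) = $201,221.74
Minimum at tier 2: $201,221.74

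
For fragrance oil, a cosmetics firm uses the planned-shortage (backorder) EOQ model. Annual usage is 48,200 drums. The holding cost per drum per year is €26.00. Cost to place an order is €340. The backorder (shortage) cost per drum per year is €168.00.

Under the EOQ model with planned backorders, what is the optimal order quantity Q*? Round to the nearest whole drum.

Q* = √(2DS/H) · √((H + b)/b)
   = √(2 × 48,200 × 340 / 26) · √((26 + 168) / 168)
   = 1,122.771 × 1.0746 ≈ 1,206.53

1,207 drums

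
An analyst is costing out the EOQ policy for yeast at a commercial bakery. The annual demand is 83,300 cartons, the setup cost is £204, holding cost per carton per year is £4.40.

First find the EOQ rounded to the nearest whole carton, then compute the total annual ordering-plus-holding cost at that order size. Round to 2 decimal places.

£12,228.66

Optimal lot size Q* = (2 × 83,300 × £204 / £4.4)^½ ≈ 2,779.24 → Q = 2,779 cartons
Orders/yr = 83,300/2,779 = 29.975; ordering cost = 29.975 × £204 = £6,114.86
Average inventory = 2,779/2 = 1389.5; holding cost = 1389.5 × £4.4 = £6,113.80
Total = £6,114.86 + £6,113.80 = £12,228.66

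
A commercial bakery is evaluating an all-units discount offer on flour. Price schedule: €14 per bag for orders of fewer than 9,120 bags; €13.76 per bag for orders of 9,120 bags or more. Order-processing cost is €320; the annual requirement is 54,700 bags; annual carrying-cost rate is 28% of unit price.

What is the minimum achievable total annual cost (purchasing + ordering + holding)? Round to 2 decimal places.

€772,160.07

H₁ = 28%×€14 = €3.9200;  H₂ = 28%×€13.76 = €3.8528
EOQ₁ = √(2×54,700×320/3.9200) = 2,988.41  (< 9,120, feasible at tier 1)
EOQ₂ = √(2×54,700×320/3.8528) = 3,014.36  (< 9,120 → use Q = 9,120 at tier-2 price)
TC(tier 1 (EOQ₁), Q≈2,988.4) = €777,514.58
TC(tier 2, Q≈9,120.0) = €772,160.07
Minimum at tier 2: €772,160.07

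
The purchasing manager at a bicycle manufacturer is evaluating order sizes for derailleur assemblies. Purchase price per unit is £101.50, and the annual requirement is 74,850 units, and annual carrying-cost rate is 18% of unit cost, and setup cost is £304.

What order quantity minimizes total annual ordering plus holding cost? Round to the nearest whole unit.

Holding cost per unit per year: H = 18% × £101.5 = £18.2700
Optimal lot size Q* = (2 × 74,850 × £304 / £18.27)^½ ≈ 1,578.26

1,578 units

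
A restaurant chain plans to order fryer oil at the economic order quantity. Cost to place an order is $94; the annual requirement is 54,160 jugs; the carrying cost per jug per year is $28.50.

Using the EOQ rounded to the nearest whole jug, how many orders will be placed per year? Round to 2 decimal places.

Optimal lot size Q* = (2 × 54,160 × $94 / $28.5)^½ ≈ 597.72 → Q = 598
Orders per year = D/Q = 54,160 / 598 = 90.569

90.57 orders per year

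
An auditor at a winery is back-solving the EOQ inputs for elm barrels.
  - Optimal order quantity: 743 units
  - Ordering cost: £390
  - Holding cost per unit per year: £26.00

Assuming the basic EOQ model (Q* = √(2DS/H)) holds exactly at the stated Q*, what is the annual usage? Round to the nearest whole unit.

From Q* = √(2DS/H) ⇒ Q*² = 2DS/H.
D = Q²H / (2S) = 743² × 26 / (2 × 390) = 18,401.63

18,402 units per year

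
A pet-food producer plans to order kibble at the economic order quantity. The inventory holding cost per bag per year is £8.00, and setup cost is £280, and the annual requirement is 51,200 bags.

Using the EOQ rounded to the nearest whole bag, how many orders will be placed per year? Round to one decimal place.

Optimal lot size Q* = (2 × 51,200 × £280 / £8)^½ ≈ 1,893.15 → Q = 1,893
Orders per year = D/Q = 51,200 / 1,893 = 27.047

27.0 orders per year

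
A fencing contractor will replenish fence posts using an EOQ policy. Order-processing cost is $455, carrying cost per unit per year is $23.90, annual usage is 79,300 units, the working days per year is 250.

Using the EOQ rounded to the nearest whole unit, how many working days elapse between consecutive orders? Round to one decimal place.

5.5 days

2DS/H = 2·79,300·455/23.9 = 3,019,372.38
EOQ = √3,019,372.38 ≈ 1,737.63 → Q = 1,738 units
Cycle time = (working days × Q)/D = (250 × 1,738) / 79,300 = 5.479 days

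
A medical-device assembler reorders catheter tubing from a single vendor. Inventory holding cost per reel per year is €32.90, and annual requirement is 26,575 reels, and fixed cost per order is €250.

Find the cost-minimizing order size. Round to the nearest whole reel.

636 reels

2DS/H = 2·26,575·250/32.9 = 403,875.38
EOQ = √403,875.38 ≈ 635.51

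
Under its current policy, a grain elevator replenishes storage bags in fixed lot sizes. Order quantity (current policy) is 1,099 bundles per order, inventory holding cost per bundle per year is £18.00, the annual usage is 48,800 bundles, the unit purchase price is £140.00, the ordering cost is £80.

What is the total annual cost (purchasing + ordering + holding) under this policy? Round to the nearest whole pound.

£6,845,443

Ordering: D/Q × S = 48,800/1,099 × £80 = £3,552.32
Holding:  Q/2 × H = 1,099/2 × £18 = £9,891.00
Purchase cost = D·C = 48,800 × 140 = £6,832,000.00
Total = £3,552.32 + £9,891.00 + £6,832,000.00 = £6,845,443.32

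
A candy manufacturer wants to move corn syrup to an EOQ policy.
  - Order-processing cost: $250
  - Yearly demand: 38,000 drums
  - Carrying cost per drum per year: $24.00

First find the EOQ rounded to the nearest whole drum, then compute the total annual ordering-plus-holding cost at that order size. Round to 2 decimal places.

$21,354.16

Optimal lot size Q* = (2 × 38,000 × $250 / $24)^½ ≈ 889.76 → Q = 890 drums
Annual ordering cost = (D/Q)·S = (38,000/890) × 250 = $10,674.16
Annual holding cost  = (Q/2)·H = (890/2) × 24 = $10,680.00
Total = $10,674.16 + $10,680.00 = $21,354.16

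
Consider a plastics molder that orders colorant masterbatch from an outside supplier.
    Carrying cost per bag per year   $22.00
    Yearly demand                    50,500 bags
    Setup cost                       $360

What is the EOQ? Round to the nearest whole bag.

1,286 bags

Optimal lot size Q* = (2 × 50,500 × $360 / $22)^½ ≈ 1,285.58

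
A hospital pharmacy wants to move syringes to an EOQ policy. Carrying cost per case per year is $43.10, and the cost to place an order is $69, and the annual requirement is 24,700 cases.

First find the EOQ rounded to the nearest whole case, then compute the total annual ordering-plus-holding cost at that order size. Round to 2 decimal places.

Optimal lot size Q* = (2 × 24,700 × $69 / $43.1)^½ ≈ 281.22 → Q = 281 cases
Ordering: D/Q × S = 24,700/281 × $69 = $6,065.12
Holding:  Q/2 × H = 281/2 × $43.1 = $6,055.55
Total = $6,065.12 + $6,055.55 = $12,120.67

$12,120.67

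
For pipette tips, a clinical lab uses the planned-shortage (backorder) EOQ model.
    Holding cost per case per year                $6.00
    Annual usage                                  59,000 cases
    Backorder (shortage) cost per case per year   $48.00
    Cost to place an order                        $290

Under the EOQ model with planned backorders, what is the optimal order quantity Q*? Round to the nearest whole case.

Q* = √(2DS/H) · √((H + b)/b)
   = √(2 × 59,000 × 290 / 6) · √((6 + 48) / 48)
   = 2,388.165 × 1.0607 ≈ 2,533.03

2,533 cases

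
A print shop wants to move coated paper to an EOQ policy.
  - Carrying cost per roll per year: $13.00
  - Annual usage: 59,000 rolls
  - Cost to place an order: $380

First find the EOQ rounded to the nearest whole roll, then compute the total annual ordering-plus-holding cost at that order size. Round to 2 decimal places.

Optimal lot size Q* = (2 × 59,000 × $380 / $13)^½ ≈ 1,857.21 → Q = 1,857 rolls
Annual ordering cost = (D/Q)·S = (59,000/1,857) × 380 = $12,073.24
Annual holding cost  = (Q/2)·H = (1,857/2) × 13 = $12,070.50
Total = $12,073.24 + $12,070.50 = $24,143.74

$24,143.74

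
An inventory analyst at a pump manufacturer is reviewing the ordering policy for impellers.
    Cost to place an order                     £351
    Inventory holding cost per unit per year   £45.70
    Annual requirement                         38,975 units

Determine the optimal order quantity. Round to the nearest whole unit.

774 units

Q* = √(2·D·S / H) = √(2·38,975·351 / 45.7) = √598,696.9 ≈ 773.76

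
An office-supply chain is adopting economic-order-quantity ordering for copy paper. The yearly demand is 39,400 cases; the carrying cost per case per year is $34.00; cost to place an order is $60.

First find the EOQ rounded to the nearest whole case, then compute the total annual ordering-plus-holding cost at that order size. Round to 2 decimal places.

$12,678.80

Optimal lot size Q* = (2 × 39,400 × $60 / $34)^½ ≈ 372.91 → Q = 373 cases
Annual ordering cost = (D/Q)·S = (39,400/373) × 60 = $6,337.80
Annual holding cost  = (Q/2)·H = (373/2) × 34 = $6,341.00
Total = $6,337.80 + $6,341.00 = $12,678.80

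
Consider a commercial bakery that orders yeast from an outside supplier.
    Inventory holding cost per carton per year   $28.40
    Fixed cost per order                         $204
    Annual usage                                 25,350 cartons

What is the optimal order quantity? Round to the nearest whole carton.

603 cartons

Q* = √(2·D·S / H) = √(2·25,350·204 / 28.4) = √364,183.1 ≈ 603.48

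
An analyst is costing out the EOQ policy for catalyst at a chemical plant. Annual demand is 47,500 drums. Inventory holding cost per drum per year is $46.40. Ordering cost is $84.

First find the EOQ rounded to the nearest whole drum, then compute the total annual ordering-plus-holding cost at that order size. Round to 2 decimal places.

Optimal lot size Q* = (2 × 47,500 × $84 / $46.4)^½ ≈ 414.71 → Q = 415 drums
Ordering: D/Q × S = 47,500/415 × $84 = $9,614.46
Holding:  Q/2 × H = 415/2 × $46.4 = $9,628.00
Total = $9,614.46 + $9,628.00 = $19,242.46

$19,242.46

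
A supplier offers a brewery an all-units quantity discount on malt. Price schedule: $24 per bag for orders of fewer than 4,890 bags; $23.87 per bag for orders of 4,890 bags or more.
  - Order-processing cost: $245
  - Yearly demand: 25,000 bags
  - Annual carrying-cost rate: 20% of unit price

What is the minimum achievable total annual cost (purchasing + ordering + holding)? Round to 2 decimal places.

$607,668.12

H₁ = 20%×$24 = $4.8000;  H₂ = 20%×$23.87 = $4.7740
EOQ₁ = √(2×25,000×245/4.8000) = 1,597.52  (< 4,890, feasible at tier 1)
EOQ₂ = √(2×25,000×245/4.7740) = 1,601.87  (< 4,890 → use Q = 4,890 at tier-2 price)
TC(tier 1 (EOQ₁), Q≈1,597.5) = $607,668.12
TC(tier 2, Q≈4,890.0) = $609,674.99
Minimum at tier 1 (EOQ₁): $607,668.12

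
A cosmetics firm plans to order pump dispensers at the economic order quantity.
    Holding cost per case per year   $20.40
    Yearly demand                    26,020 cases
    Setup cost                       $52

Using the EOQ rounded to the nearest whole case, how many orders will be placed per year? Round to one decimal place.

2DS/H = 2·26,020·52/20.4 = 132,650.98
EOQ = √132,650.98 ≈ 364.21 → Q = 364
Orders per year = D/Q = 26,020 / 364 = 71.484

71.5 orders per year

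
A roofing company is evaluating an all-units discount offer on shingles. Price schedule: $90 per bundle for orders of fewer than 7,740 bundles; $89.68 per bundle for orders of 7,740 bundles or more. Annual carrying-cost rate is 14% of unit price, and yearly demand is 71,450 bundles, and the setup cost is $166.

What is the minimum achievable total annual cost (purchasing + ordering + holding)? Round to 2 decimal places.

H₁ = 14%×$90 = $12.6000;  H₂ = 14%×$89.68 = $12.5552
EOQ₁ = √(2×71,450×166/12.6000) = 1,372.10  (< 7,740, feasible at tier 1)
EOQ₂ = √(2×71,450×166/12.5552) = 1,374.54  (< 7,740 → use Q = 7,740 at tier-2 price)
TC(tier 1 (EOQ₁), Q≈1,372.1) = $6,447,788.43
TC(tier 2, Q≈7,740.0) = $6,457,757.01
Minimum at tier 1 (EOQ₁): $6,447,788.43

$6,447,788.43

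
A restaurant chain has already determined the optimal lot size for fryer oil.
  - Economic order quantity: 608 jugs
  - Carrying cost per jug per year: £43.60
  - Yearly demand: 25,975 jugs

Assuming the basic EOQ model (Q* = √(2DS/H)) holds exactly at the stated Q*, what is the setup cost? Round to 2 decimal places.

£310.25

From Q* = √(2DS/H) ⇒ Q*² = 2DS/H.
S = Q²H / (2D) = 608² × 43.6 / (2 × 25,975) = 310.2474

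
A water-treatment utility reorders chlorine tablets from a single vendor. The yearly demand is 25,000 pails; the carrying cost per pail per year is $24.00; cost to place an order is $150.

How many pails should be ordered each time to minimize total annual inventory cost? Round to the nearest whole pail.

559 pails

EOQ = √(2DS/H) = √(2 × 25,000 × 150 / 24)
    = √(312,500.00) ≈ 559.02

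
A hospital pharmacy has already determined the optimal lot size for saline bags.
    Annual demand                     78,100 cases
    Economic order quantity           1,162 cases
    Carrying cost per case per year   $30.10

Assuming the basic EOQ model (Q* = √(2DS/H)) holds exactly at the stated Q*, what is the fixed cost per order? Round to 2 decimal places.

$260.19

From Q* = √(2DS/H) ⇒ Q*² = 2DS/H.
S = Q²H / (2D) = 1,162² × 30.1 / (2 × 78,100) = 260.1943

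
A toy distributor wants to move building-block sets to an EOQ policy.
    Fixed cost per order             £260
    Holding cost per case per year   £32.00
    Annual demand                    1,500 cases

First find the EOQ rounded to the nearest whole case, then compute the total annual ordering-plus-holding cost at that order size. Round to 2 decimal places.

£4,996.00

2DS/H = 2·1,500·260/32 = 24,375.00
EOQ = √24,375.00 ≈ 156.12 → Q = 156 cases
Orders/yr = 1,500/156 = 9.615; ordering cost = 9.615 × £260 = £2,500.00
Average inventory = 156/2 = 78; holding cost = 78 × £32 = £2,496.00
Total = £2,500.00 + £2,496.00 = £4,996.00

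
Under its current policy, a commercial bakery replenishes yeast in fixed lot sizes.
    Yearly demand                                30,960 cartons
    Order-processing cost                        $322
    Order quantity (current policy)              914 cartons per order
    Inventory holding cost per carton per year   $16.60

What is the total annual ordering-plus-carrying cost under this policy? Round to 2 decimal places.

$18,493.33

Ordering: D/Q × S = 30,960/914 × $322 = $10,907.13
Holding:  Q/2 × H = 914/2 × $16.6 = $7,586.20
Total = $10,907.13 + $7,586.20 = $18,493.33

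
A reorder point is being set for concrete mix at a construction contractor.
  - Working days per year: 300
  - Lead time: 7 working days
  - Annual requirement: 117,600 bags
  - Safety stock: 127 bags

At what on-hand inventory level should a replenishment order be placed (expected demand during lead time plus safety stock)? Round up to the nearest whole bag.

2,871 bags

Daily demand d = 117,600 / 300 = 392.000 bags/day
Demand during lead time = 392.000 × 7 = 2,744.00
Reorder point = 2,744.00 + 127 = 2,871.00 → round up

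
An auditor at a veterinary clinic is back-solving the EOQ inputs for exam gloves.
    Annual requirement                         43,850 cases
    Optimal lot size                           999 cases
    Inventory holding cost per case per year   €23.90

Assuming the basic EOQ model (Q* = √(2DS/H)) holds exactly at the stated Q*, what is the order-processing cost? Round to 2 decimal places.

Since Q* = (2DS/H)^½, squaring gives Q*²·H = 2DS.
S = Q²H / (2D) = 999² × 23.9 / (2 × 43,850) = 271.9752

€271.98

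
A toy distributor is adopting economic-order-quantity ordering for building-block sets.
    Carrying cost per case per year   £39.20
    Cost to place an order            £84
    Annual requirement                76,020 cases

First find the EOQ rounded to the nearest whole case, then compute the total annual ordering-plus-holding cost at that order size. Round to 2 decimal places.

£22,374.93

Optimal lot size Q* = (2 × 76,020 × £84 / £39.2)^½ ≈ 570.79 → Q = 571 cases
Annual ordering cost = (D/Q)·S = (76,020/571) × 84 = £11,183.33
Annual holding cost  = (Q/2)·H = (571/2) × 39.2 = £11,191.60
Total = £11,183.33 + £11,191.60 = £22,374.93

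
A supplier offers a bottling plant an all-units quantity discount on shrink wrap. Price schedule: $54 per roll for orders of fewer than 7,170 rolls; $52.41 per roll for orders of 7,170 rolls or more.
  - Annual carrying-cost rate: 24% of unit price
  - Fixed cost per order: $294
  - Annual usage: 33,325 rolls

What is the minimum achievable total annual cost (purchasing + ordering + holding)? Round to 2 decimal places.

$1,793,023.28

H₁ = 24%×$54 = $12.9600;  H₂ = 24%×$52.41 = $12.5784
EOQ₁ = √(2×33,325×294/12.9600) = 1,229.62  (< 7,170, feasible at tier 1)
EOQ₂ = √(2×33,325×294/12.5784) = 1,248.13  (< 7,170 → use Q = 7,170 at tier-2 price)
TC(tier 1 (EOQ₁), Q≈1,229.6) = $1,815,485.89
TC(tier 2, Q≈7,170.0) = $1,793,023.28
Minimum at tier 2: $1,793,023.28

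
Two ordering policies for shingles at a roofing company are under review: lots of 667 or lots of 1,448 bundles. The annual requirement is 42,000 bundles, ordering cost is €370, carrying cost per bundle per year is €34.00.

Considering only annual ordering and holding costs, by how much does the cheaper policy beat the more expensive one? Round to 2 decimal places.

€710.69

TC(Q) = (D/Q)S + (Q/2)H
TC(667) = (42,000/667)×370 + (667/2)×34 = €34,637.35
TC(1,448) = (42,000/1,448)×370 + (1,448/2)×34 = €35,348.04
Lots of 667 are cheaper by €710.69.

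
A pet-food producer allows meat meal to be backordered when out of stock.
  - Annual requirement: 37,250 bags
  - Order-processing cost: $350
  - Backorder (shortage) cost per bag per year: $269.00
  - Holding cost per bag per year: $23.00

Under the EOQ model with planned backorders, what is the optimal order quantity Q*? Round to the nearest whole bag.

1,109 bags

Basic EOQ = √(2·37,250·350/23) = 1,064.751
Backorder adjustment √((H+b)/b) = √((23+269)/269) = 1.0419
Q* = 1,064.751 × 1.0419 ≈ 1,109.34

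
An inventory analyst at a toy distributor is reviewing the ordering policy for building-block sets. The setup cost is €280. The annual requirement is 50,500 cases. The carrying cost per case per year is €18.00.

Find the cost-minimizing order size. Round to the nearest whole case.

2DS/H = 2·50,500·280/18 = 1,571,111.11
EOQ = √1,571,111.11 ≈ 1,253.44

1,253 cases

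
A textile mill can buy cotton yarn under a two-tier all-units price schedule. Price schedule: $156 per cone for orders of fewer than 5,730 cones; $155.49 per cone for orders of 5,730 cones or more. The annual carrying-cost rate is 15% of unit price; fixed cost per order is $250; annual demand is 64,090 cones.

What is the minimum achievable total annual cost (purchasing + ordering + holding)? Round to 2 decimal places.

$10,025,423.44

H₁ = 15%×$156 = $23.4000;  H₂ = 15%×$155.49 = $23.3235
EOQ₁ = √(2×64,090×250/23.4000) = 1,170.23  (< 5,730, feasible at tier 1)
EOQ₂ = √(2×64,090×250/23.3235) = 1,172.15  (< 5,730 → use Q = 5,730 at tier-2 price)
TC(tier 1 (EOQ₁), Q≈1,170.2) = $10,025,423.44
TC(tier 2, Q≈5,730.0) = $10,034,972.18
Minimum at tier 1 (EOQ₁): $10,025,423.44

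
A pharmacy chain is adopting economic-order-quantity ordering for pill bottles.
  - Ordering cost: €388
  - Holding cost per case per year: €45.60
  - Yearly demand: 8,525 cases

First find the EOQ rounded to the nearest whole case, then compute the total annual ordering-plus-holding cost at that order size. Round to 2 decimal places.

Optimal lot size Q* = (2 × 8,525 × €388 / €45.6)^½ ≈ 380.89 → Q = 381 cases
Orders/yr = 8,525/381 = 22.375; ordering cost = 22.375 × €388 = €8,681.63
Average inventory = 381/2 = 190.5; holding cost = 190.5 × €45.6 = €8,686.80
Total = €8,681.63 + €8,686.80 = €17,368.43

€17,368.43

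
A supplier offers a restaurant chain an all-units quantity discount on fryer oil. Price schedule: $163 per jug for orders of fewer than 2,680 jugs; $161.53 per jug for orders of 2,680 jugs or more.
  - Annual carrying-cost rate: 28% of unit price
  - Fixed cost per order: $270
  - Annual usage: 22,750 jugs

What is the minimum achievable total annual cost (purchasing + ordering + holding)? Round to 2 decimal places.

$3,731,928.84

H₁ = 28%×$163 = $45.6400;  H₂ = 28%×$161.53 = $45.2284
EOQ₁ = √(2×22,750×270/45.6400) = 518.82  (< 2,680, feasible at tier 1)
EOQ₂ = √(2×22,750×270/45.2284) = 521.17  (< 2,680 → use Q = 2,680 at tier-2 price)
TC(tier 1 (EOQ₁), Q≈518.8) = $3,731,928.84
TC(tier 2, Q≈2,680.0) = $3,737,705.53
Minimum at tier 1 (EOQ₁): $3,731,928.84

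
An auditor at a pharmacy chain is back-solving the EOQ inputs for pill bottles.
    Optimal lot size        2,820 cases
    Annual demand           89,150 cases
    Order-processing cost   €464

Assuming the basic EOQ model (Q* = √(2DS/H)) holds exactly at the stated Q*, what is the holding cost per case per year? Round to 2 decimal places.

€10.40

EOQ relation: Q² = 2DS/H, so rearrange for the unknown.
H = 2DS / Q² = 2 × 89,150 × 464 / 2,820² = 10.4033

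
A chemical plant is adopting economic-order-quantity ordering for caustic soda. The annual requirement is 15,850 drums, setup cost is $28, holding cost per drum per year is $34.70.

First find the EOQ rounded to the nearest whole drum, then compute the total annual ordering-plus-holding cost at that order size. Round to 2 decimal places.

EOQ = √(2DS/H) = √(2 × 15,850 × 28 / 34.7)
    = √(25,579.25) ≈ 159.94 → Q = 160 drums
Orders/yr = 15,850/160 = 99.062; ordering cost = 99.062 × $28 = $2,773.75
Average inventory = 160/2 = 80; holding cost = 80 × $34.7 = $2,776.00
Total = $2,773.75 + $2,776.00 = $5,549.75

$5,549.75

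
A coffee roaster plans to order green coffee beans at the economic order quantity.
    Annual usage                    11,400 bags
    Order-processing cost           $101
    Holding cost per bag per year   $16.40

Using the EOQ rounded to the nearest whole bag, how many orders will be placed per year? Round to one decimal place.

30.4 orders per year

Q* = √(2·D·S / H) = √(2·11,400·101 / 16.4) = √140,414.6 ≈ 374.72 → Q = 375
Orders per year = D/Q = 11,400 / 375 = 30.400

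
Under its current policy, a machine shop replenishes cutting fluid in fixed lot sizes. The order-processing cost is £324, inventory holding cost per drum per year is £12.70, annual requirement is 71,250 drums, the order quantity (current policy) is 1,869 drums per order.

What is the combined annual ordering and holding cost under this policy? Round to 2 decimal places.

£24,219.67

Orders/yr = 71,250/1,869 = 38.122; ordering cost = 38.122 × £324 = £12,351.52
Average inventory = 1,869/2 = 934.5; holding cost = 934.5 × £12.7 = £11,868.15
Total = £12,351.52 + £11,868.15 = £24,219.67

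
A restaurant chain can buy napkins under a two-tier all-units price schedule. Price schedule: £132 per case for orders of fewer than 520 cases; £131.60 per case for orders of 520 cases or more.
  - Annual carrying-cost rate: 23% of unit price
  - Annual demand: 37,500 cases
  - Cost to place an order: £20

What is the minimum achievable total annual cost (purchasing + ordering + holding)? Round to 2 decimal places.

£4,944,311.99

H₁ = 23%×£132 = £30.3600;  H₂ = 23%×£131.60 = £30.2680
EOQ₁ = √(2×37,500×20/30.3600) = 222.28  (< 520, feasible at tier 1)
EOQ₂ = √(2×37,500×20/30.2680) = 222.61  (< 520 → use Q = 520 at tier-2 price)
TC(tier 1 (EOQ₁), Q≈222.3) = £4,956,748.33
TC(tier 2, Q≈520.0) = £4,944,311.99
Minimum at tier 2: £4,944,311.99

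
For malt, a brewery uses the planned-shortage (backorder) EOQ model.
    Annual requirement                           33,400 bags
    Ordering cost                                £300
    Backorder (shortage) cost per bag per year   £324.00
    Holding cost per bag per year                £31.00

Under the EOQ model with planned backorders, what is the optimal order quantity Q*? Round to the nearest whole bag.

842 bags

Basic EOQ = √(2·33,400·300/31) = 804.022
Backorder adjustment √((H+b)/b) = √((31+324)/324) = 1.0467
Q* = 804.022 × 1.0467 ≈ 841.61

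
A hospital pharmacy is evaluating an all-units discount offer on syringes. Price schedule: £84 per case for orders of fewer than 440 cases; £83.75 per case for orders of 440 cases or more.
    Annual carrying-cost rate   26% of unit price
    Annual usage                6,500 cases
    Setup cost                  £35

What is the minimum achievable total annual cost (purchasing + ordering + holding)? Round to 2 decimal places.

£549,152.33

H₁ = 26%×£84 = £21.8400;  H₂ = 26%×£83.75 = £21.7750
EOQ₁ = √(2×6,500×35/21.8400) = 144.34  (< 440, feasible at tier 1)
EOQ₂ = √(2×6,500×35/21.7750) = 144.55  (< 440 → use Q = 440 at tier-2 price)
TC(tier 1 (EOQ₁), Q≈144.3) = £549,152.33
TC(tier 2, Q≈440.0) = £549,682.55
Minimum at tier 1 (EOQ₁): £549,152.33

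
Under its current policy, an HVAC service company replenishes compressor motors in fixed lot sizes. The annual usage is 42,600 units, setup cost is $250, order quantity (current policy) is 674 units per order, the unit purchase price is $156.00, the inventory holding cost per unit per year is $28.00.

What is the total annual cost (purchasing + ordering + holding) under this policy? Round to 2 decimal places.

$6,670,837.19

Orders/yr = 42,600/674 = 63.205; ordering cost = 63.205 × $250 = $15,801.19
Average inventory = 674/2 = 337; holding cost = 337 × $28 = $9,436.00
Purchase cost = D·C = 42,600 × 156 = $6,645,600.00
Total = $15,801.19 + $9,436.00 + $6,645,600.00 = $6,670,837.19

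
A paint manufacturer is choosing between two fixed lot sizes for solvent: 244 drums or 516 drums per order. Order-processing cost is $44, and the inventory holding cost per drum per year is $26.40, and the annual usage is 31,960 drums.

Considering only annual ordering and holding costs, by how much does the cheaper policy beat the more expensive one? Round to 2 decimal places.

For each Q, cost = (D/Q)·S + (Q/2)·H.
TC(244) = (31,960/244)×44 + (244/2)×26.4 = $8,984.08
TC(516) = (31,960/516)×44 + (516/2)×26.4 = $9,536.47
Lots of 244 are cheaper by $552.39.

$552.39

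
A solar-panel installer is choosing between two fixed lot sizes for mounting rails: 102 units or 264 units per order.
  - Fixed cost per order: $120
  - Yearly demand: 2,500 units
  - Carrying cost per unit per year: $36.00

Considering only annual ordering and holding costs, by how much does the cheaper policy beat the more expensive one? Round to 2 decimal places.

For each Q, cost = (D/Q)·S + (Q/2)·H.
TC(102) = (2,500/102)×120 + (102/2)×36 = $4,777.18
TC(264) = (2,500/264)×120 + (264/2)×36 = $5,888.36
|ΔTC| = |$4,777.18 − $5,888.36| = $1,111.19

$1,111.19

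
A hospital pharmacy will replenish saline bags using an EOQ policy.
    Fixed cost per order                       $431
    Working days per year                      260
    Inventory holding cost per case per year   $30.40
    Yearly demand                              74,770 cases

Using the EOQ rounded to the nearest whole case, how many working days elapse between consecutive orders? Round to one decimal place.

5.1 days

Q* = √(2·D·S / H) = √(2·74,770·431 / 30.4) = √2,120,123.0 ≈ 1,456.06 → Q = 1,456 cases
Days between orders = 260 / (D/Q) = 260 / 51.353 ≈ 5.063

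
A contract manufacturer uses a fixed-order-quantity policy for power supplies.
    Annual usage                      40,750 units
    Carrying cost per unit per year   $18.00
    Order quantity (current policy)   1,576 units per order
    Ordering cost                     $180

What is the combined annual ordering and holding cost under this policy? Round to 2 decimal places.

$18,838.19

Ordering: D/Q × S = 40,750/1,576 × $180 = $4,654.19
Holding:  Q/2 × H = 1,576/2 × $18 = $14,184.00
Total = $4,654.19 + $14,184.00 = $18,838.19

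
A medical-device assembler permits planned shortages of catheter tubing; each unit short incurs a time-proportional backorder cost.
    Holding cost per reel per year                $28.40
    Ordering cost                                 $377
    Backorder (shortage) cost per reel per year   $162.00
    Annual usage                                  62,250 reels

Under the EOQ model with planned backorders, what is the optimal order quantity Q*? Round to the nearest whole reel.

Basic EOQ = √(2·62,250·377/28.4) = 1,285.571
Backorder adjustment √((H+b)/b) = √((28.4+162)/162) = 1.0841
Q* = 1,285.571 × 1.0841 ≈ 1,393.71

1,394 reels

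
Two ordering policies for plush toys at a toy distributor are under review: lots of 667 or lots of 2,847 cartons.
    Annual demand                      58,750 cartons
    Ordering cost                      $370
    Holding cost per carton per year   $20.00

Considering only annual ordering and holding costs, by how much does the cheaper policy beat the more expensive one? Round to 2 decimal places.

$3,154.72

Annual cost at Q: ordering D·S/Q plus holding Q·H/2.
TC(667) = (58,750/667)×370 + (667/2)×20 = $39,259.96
TC(2,847) = (58,750/2,847)×370 + (2,847/2)×20 = $36,105.23
|ΔTC| = |$39,259.96 − $36,105.23| = $3,154.72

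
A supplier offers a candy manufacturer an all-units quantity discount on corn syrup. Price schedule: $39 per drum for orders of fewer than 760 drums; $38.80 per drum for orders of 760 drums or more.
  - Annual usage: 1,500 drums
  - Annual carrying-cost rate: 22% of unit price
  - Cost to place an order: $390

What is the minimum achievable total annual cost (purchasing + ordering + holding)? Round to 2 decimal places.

$61,668.37

H₁ = 22%×$39 = $8.5800;  H₂ = 22%×$38.80 = $8.5360
EOQ₁ = √(2×1,500×390/8.5800) = 369.27  (< 760, feasible at tier 1)
EOQ₂ = √(2×1,500×390/8.5360) = 370.22  (< 760 → use Q = 760 at tier-2 price)
TC(tier 1 (EOQ₁), Q≈369.3) = $61,668.37
TC(tier 2, Q≈760.0) = $62,213.42
Minimum at tier 1 (EOQ₁): $61,668.37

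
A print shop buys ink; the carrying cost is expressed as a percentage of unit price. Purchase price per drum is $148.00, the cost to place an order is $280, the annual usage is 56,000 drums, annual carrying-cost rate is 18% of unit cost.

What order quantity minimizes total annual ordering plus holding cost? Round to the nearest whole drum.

Carrying cost H = $148 × 18% = $26.6400/drum/yr
EOQ = √(2DS/H) = √(2 × 56,000 × 280 / 26.64)
    = √(1,177,177.18) ≈ 1,084.98

1,085 drums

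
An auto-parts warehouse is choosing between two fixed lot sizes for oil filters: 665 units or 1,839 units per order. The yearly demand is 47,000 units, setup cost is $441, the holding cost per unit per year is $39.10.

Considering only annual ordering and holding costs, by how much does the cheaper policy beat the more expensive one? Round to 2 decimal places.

Annual cost at Q: ordering D·S/Q plus holding Q·H/2.
TC(665) = (47,000/665)×441 + (665/2)×39.1 = $44,169.17
TC(1,839) = (47,000/1,839)×441 + (1,839/2)×39.1 = $47,223.25
Cheaper: Q = 665.  Difference = $3,054.08

$3,054.08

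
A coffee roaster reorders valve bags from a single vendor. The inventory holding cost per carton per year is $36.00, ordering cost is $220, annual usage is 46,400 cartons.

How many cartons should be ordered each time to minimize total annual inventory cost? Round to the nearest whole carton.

Optimal lot size Q* = (2 × 46,400 × $220 / $36)^½ ≈ 753.07

753 cartons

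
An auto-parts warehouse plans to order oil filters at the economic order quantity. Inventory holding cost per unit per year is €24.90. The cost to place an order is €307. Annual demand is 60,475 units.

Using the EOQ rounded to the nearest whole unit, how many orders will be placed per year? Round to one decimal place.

Optimal lot size Q* = (2 × 60,475 × €307 / €24.9)^½ ≈ 1,221.16 → Q = 1,221
Orders per year = D/Q = 60,475 / 1,221 = 49.529

49.5 orders per year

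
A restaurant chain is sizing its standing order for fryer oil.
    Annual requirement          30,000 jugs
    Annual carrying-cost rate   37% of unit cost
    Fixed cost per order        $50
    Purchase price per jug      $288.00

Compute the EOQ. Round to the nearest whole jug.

168 jugs

Carrying cost H = $288 × 37% = $106.5600/jug/yr
Optimal lot size Q* = (2 × 30,000 × $50 / $106.56)^½ ≈ 167.79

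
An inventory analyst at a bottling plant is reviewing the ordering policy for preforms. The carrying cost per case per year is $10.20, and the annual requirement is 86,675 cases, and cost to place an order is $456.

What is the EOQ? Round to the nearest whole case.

Optimal lot size Q* = (2 × 86,675 × $456 / $10.2)^½ ≈ 2,783.84

2,784 cases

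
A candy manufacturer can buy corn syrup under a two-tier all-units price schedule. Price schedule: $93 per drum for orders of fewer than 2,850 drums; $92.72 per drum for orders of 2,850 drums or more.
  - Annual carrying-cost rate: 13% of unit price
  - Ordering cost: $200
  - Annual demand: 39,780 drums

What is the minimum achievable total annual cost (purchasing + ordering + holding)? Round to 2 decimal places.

H₁ = 13%×$93 = $12.0900;  H₂ = 13%×$92.72 = $12.0536
EOQ₁ = √(2×39,780×200/12.0900) = 1,147.23  (< 2,850, feasible at tier 1)
EOQ₂ = √(2×39,780×200/12.0536) = 1,148.96  (< 2,850 → use Q = 2,850 at tier-2 price)
TC(tier 1 (EOQ₁), Q≈1,147.2) = $3,713,409.97
TC(tier 2, Q≈2,850.0) = $3,708,369.56
Minimum at tier 2: $3,708,369.56

$3,708,369.56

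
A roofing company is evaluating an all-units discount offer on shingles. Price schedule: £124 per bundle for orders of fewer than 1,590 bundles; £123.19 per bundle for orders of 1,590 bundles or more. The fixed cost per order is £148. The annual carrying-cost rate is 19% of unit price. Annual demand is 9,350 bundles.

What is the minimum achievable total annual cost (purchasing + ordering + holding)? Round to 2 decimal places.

£1,167,474.94

H₁ = 19%×£124 = £23.5600;  H₂ = 19%×£123.19 = £23.4061
EOQ₁ = √(2×9,350×148/23.5600) = 342.74  (< 1,590, feasible at tier 1)
EOQ₂ = √(2×9,350×148/23.4061) = 343.86  (< 1,590 → use Q = 1,590 at tier-2 price)
TC(tier 1 (EOQ₁), Q≈342.7) = £1,167,474.94
TC(tier 2, Q≈1,590.0) = £1,171,304.66
Minimum at tier 1 (EOQ₁): £1,167,474.94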